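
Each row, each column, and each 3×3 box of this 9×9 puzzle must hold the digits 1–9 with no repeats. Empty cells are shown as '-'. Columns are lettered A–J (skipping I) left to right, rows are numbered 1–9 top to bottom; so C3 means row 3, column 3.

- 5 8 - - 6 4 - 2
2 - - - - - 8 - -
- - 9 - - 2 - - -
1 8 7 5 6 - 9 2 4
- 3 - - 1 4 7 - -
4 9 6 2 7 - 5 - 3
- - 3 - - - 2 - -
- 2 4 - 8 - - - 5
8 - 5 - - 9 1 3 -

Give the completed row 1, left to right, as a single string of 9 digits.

C2 = 1 (sole candidate).
F4 = 3 (sole candidate).
A5 = 5 (sole candidate).
C5 = 2 (sole candidate).
F6 = 8 (sole candidate).
H6 = 1 (sole candidate).
G8 = 6 (sole candidate).
J9 = 7 (sole candidate).
G3 = 3 (sole candidate).
D5 = 9 (sole candidate).
H8 = 9 (sole candidate).
B9 = 6 (sole candidate).
D9 = 4 (sole candidate).
E9 = 2 (sole candidate).
H1 = 7: row 1 has {2,4,5,6,8}; col 8 has {1,2,3,9}; box has {2,3,4,8} → only 7 remains.
E7 = 5 (sole candidate).
J7 = 8 (sole candidate).
A8 = 7 (sole candidate).
F8 = 1 (sole candidate).
A1 = 3: row 1 has {2,4,5,6,7,8}; col 1 has {1,2,4,5,7,8}; box has {1,2,5,8,9} → only 3 remains.
D1 = 1: row 1 has {2,3,4,5,6,7,8}; col 4 has {2,4,5,9}; box has {2,6} → only 1 remains.
E1 = 9: row 1 has {1,2,3,4,5,6,7,8}; col 5 has {1,2,5,6,7,8}; box has {1,2,6} → only 9 remains.

358196472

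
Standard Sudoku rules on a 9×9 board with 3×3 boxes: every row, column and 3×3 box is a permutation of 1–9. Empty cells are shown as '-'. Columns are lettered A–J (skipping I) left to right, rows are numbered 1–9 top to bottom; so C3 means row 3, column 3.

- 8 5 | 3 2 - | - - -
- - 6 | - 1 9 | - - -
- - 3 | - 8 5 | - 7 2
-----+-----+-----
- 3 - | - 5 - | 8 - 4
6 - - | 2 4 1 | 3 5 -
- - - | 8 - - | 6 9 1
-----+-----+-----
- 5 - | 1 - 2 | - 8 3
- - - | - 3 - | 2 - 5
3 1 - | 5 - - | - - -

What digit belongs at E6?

J2 = 8 (sole candidate).
H4 = 2 (sole candidate).
J5 = 7 (sole candidate).
E6 = 7: row 6 has {1,6,8,9}; col 5 has {1,2,3,4,5,8}; box has {1,2,4,5,8} → only 7 remains.

7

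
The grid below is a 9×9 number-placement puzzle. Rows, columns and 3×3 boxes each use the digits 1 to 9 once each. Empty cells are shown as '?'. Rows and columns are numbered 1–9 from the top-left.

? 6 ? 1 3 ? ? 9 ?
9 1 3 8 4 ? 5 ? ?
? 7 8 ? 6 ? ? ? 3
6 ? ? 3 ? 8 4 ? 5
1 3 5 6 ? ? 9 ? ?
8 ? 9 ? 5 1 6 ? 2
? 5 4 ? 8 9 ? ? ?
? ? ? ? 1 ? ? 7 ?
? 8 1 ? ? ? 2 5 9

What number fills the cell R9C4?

4

R1C3 = 2 (sole candidate).
R3C7 = 1 (sole candidate).
R4C2 = 2 (sole candidate).
R4C3 = 7 (sole candidate).
R4C5 = 9 (sole candidate).
R4C8 = 1 (sole candidate).
R5C8 = 8 (sole candidate).
R5C9 = 7 (sole candidate).
R6C2 = 4 (sole candidate).
R6C4 = 7 (sole candidate).
R6C8 = 3 (sole candidate).
R7C4 = 2 (sole candidate).
R7C7 = 3 (sole candidate).
R7C8 = 6 (sole candidate).
R7C9 = 1 (sole candidate).
R8C2 = 9 (sole candidate).
R8C3 = 6 (sole candidate).
R8C7 = 8 (sole candidate).
R8C9 = 4 (sole candidate).
R9C4 = 4: row 9 has {1,2,5,8,9}; col 4 has {1,2,3,6,7,8}; box has {1,2,8,9} → only 4 remains.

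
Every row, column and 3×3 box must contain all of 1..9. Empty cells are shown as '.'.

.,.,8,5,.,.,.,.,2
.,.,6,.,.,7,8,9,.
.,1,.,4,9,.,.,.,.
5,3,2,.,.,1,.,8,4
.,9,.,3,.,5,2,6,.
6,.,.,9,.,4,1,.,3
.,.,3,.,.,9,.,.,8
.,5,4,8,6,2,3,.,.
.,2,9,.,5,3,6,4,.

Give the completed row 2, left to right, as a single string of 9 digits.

row 1, column 6 = 6: row 1 has {2,5,8}; col 6 has {1,2,3,4,5,7,9}; box has {4,5,7,9} → only 6 remains.
row 2, column 2 = 4: row 2 has {6,7,8,9}; col 2 has {1,2,3,5,9}; box has {1,6,8} → only 4 remains.
row 3, column 6 = 8: row 3 has {1,4,9}; col 6 has {1,2,3,4,5,6,7,9}; box has {4,5,6,7,9} → only 8 remains.
row 4, column 5 = 7: row 4 has {1,2,3,4,5,8}; col 5 has {5,6,9}; box has {1,3,4,5,9} → only 7 remains.
row 4, column 7 = 9: row 4 has {1,2,3,4,5,7,8}; col 7 has {1,2,3,6,8}; box has {1,2,3,4,6,8} → only 9 remains.
row 5, column 5 = 8: row 5 has {2,3,5,6,9}; col 5 has {5,6,7,9}; box has {1,3,4,5,7,9} → only 8 remains.
row 5, column 9 = 7: row 5 has {2,3,5,6,8,9}; col 9 has {2,3,4,8}; box has {1,2,3,4,6,8,9} → only 7 remains.
row 6, column 3 = 7: row 6 has {1,3,4,6,9}; col 3 has {2,3,4,6,8,9}; box has {2,3,5,6,9} → only 7 remains.
row 6, column 5 = 2: row 6 has {1,3,4,6,7,9}; col 5 has {5,6,7,8,9}; box has {1,3,4,5,7,8,9} → only 2 remains.
row 6, column 8 = 5: row 6 has {1,2,3,4,6,7,9}; col 8 has {4,6,8,9}; box has {1,2,3,4,6,7,8,9} → only 5 remains.
row 9, column 9 = 1: row 9 has {2,3,4,5,6,9}; col 9 has {2,3,4,7,8}; box has {3,4,6,8} → only 1 remains.
row 1, column 2 = 7: row 1 has {2,5,6,8}; col 2 has {1,2,3,4,5,9}; box has {1,4,6,8} → only 7 remains.
row 1, column 7 = 4: row 1 has {2,5,6,7,8}; col 7 has {1,2,3,6,8,9}; box has {2,8,9} → only 4 remains.
row 2, column 9 = 5: row 2 has {4,6,7,8,9}; col 9 has {1,2,3,4,7,8}; box has {2,4,8,9} → only 5 remains.
row 3, column 3 = 5: row 3 has {1,4,8,9}; col 3 has {2,3,4,6,7,8,9}; box has {1,4,6,7,8} → only 5 remains.
row 3, column 7 = 7: row 3 has {1,4,5,8,9}; col 7 has {1,2,3,4,6,8,9}; box has {2,4,5,8,9} → only 7 remains.
row 3, column 8 = 3: row 3 has {1,4,5,7,8,9}; col 8 has {4,5,6,8,9}; box has {2,4,5,7,8,9} → only 3 remains.
row 3, column 9 = 6: row 3 has {1,3,4,5,7,8,9}; col 9 has {1,2,3,4,5,7,8}; box has {2,3,4,5,7,8,9} → only 6 remains.
row 4, column 4 = 6: row 4 has {1,2,3,4,5,7,8,9}; col 4 has {3,4,5,8,9}; box has {1,2,3,4,5,7,8,9} → only 6 remains.
row 5, column 3 = 1: row 5 has {2,3,5,6,7,8,9}; col 3 has {2,3,4,5,6,7,8,9}; box has {2,3,5,6,7,9} → only 1 remains.
row 6, column 2 = 8: row 6 has {1,2,3,4,5,6,7,9}; col 2 has {1,2,3,4,5,7,9}; box has {1,2,3,5,6,7,9} → only 8 remains.
row 7, column 2 = 6: row 7 has {3,8,9}; col 2 has {1,2,3,4,5,7,8,9}; box has {2,3,4,5,9} → only 6 remains.
row 7, column 7 = 5: row 7 has {3,6,8,9}; col 7 has {1,2,3,4,6,7,8,9}; box has {1,3,4,6,8} → only 5 remains.
row 8, column 8 = 7: row 8 has {2,3,4,5,6,8}; col 8 has {3,4,5,6,8,9}; box has {1,3,4,5,6,8} → only 7 remains.
row 8, column 9 = 9: row 8 has {2,3,4,5,6,7,8}; col 9 has {1,2,3,4,5,6,7,8}; box has {1,3,4,5,6,7,8} → only 9 remains.
row 9, column 4 = 7: row 9 has {1,2,3,4,5,6,9}; col 4 has {3,4,5,6,8,9}; box has {2,3,5,6,8,9} → only 7 remains.
row 1, column 8 = 1: row 1 has {2,4,5,6,7,8}; col 8 has {3,4,5,6,7,8,9}; box has {2,3,4,5,6,7,8,9} → only 1 remains.
row 3, column 1 = 2: row 3 has {1,3,4,5,6,7,8,9}; col 1 has {5,6}; box has {1,4,5,6,7,8} → only 2 remains.
row 5, column 1 = 4: row 5 has {1,2,3,5,6,7,8,9}; col 1 has {2,5,6}; box has {1,2,3,5,6,7,8,9} → only 4 remains.
row 7, column 4 = 1: row 7 has {3,5,6,8,9}; col 4 has {3,4,5,6,7,8,9}; box has {2,3,5,6,7,8,9} → only 1 remains.
row 7, column 5 = 4: row 7 has {1,3,5,6,8,9}; col 5 has {2,5,6,7,8,9}; box has {1,2,3,5,6,7,8,9} → only 4 remains.
row 7, column 8 = 2: row 7 has {1,3,4,5,6,8,9}; col 8 has {1,3,4,5,6,7,8,9}; box has {1,3,4,5,6,7,8,9} → only 2 remains.
row 8, column 1 = 1: row 8 has {2,3,4,5,6,7,8,9}; col 1 has {2,4,5,6}; box has {2,3,4,5,6,9} → only 1 remains.
row 9, column 1 = 8: row 9 has {1,2,3,4,5,6,7,9}; col 1 has {1,2,4,5,6}; box has {1,2,3,4,5,6,9} → only 8 remains.
row 1, column 5 = 3: row 1 has {1,2,4,5,6,7,8}; col 5 has {2,4,5,6,7,8,9}; box has {4,5,6,7,8,9} → only 3 remains.
row 2, column 1 = 3: row 2 has {4,5,6,7,8,9}; col 1 has {1,2,4,5,6,8}; box has {1,2,4,5,6,7,8} → only 3 remains.
row 2, column 4 = 2: row 2 has {3,4,5,6,7,8,9}; col 4 has {1,3,4,5,6,7,8,9}; box has {3,4,5,6,7,8,9} → only 2 remains.
row 2, column 5 = 1: row 2 has {2,3,4,5,6,7,8,9}; col 5 has {2,3,4,5,6,7,8,9}; box has {2,3,4,5,6,7,8,9} → only 1 remains.

346217895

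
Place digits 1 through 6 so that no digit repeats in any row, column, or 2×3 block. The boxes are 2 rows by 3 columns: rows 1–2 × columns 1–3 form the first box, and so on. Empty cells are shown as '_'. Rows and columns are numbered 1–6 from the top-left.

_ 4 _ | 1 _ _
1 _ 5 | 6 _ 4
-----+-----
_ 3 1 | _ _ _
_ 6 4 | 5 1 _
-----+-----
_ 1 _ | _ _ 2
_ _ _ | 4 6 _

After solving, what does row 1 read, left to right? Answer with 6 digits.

643125

row 2, column 2 = 2: row 2 has {1,4,5,6}; col 2 has {1,3,4,6}; box has {1,4,5} → only 2 remains.
row 2, column 5 = 3: row 2 has {1,2,4,5,6}; col 5 has {1,6}; box has {1,4,6} → only 3 remains.
row 3, column 4 = 2: row 3 has {1,3}; col 4 has {1,4,5,6}; box has {1,5} → only 2 remains.
row 3, column 5 = 4: row 3 has {1,2,3}; col 5 has {1,3,6}; box has {1,2,5} → only 4 remains.
row 3, column 6 = 6: row 3 has {1,2,3,4}; col 6 has {2,4}; box has {1,2,4,5} → only 6 remains.
row 4, column 1 = 2: row 4 has {1,4,5,6}; col 1 has {1}; box has {1,3,4,6} → only 2 remains.
row 4, column 6 = 3: row 4 has {1,2,4,5,6}; col 6 has {2,4,6}; box has {1,2,4,5,6} → only 3 remains.
row 5, column 4 = 3: row 5 has {1,2}; col 4 has {1,2,4,5,6}; box has {2,4,6} → only 3 remains.
row 5, column 5 = 5: row 5 has {1,2,3}; col 5 has {1,3,4,6}; box has {2,3,4,6} → only 5 remains.
row 6, column 2 = 5: row 6 has {4,6}; col 2 has {1,2,3,4,6}; box has {1} → only 5 remains.
row 6, column 6 = 1: row 6 has {4,5,6}; col 6 has {2,3,4,6}; box has {2,3,4,5,6} → only 1 remains.
row 1, column 5 = 2: row 1 has {1,4}; col 5 has {1,3,4,5,6}; box has {1,3,4,6} → only 2 remains.
row 1, column 6 = 5: row 1 has {1,2,4}; col 6 has {1,2,3,4,6}; box has {1,2,3,4,6} → only 5 remains.
row 3, column 1 = 5: row 3 has {1,2,3,4,6}; col 1 has {1,2}; box has {1,2,3,4,6} → only 5 remains.
row 5, column 3 = 6: row 5 has {1,2,3,5}; col 3 has {1,4,5}; box has {1,5} → only 6 remains.
row 6, column 1 = 3: row 6 has {1,4,5,6}; col 1 has {1,2,5}; box has {1,5,6} → only 3 remains.
row 6, column 3 = 2: row 6 has {1,3,4,5,6}; col 3 has {1,4,5,6}; box has {1,3,5,6} → only 2 remains.
row 1, column 1 = 6: row 1 has {1,2,4,5}; col 1 has {1,2,3,5}; box has {1,2,4,5} → only 6 remains.
row 1, column 3 = 3: row 1 has {1,2,4,5,6}; col 3 has {1,2,4,5,6}; box has {1,2,4,5,6} → only 3 remains.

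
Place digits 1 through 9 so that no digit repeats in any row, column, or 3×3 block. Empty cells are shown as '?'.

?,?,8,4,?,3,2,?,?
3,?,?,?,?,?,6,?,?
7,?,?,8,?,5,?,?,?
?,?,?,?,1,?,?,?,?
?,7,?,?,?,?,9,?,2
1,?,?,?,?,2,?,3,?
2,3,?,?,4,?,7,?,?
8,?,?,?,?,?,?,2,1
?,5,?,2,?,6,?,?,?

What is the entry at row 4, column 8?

row 5, column 8 = 1: in row 5, 1 can only go here (every other open cell in that row sees a 1).
row 1, column 2 = 1: in row 1, 1 can only go here (every other open cell in that row sees a 1).
row 3, column 7 = 1: in row 3, 1 can only go here (every other open cell in that row sees a 1).
row 3, column 9 = 3: in row 3, 3 can only go here (every other open cell in that row sees a 3).
row 9, column 3 = 1: in row 9, 1 can only go here (every other open cell in that row sees a 1).
row 9, column 5 = 7: in row 9, 7 can only go here (every other open cell in that row sees a 7).
row 8, column 6 = 9: row 8 has {1,2,8}; col 6 has {2,3,5,6}; box has {2,4,6,7} → only 9 remains.
row 8, column 3 = 7: in row 8, 7 can only go here (every other open cell in that row sees a 7).
row 8, column 2 = 6: in row 8, 6 can only go here (every other open cell in that row sees a 6).
row 7, column 3 = 9: row 7 has {2,3,4,7}; col 3 has {1,7,8}; box has {1,2,3,5,6,7,8} → only 9 remains.
row 9, column 1 = 4: row 9 has {1,2,5,6,7}; col 1 has {1,2,3,7,8}; box has {1,2,3,5,6,7,8,9} → only 4 remains.
row 8, column 7 = 4: in row 8, 4 can only go here (every other open cell in that row sees a 4).
row 9, column 7 = 3: in row 9, 3 can only go here (every other open cell in that row sees a 3).
row 7, column 6 = 8: in box 8, 8 can only go here (every other open cell in that box sees an 8).
row 5, column 6 = 4: row 5 has {1,2,7,9}; col 6 has {2,3,5,6,8,9}; box has {1,2} → only 4 remains.
row 4, column 6 = 7: row 4 has {1}; col 6 has {2,3,4,5,6,8,9}; box has {1,2,4} → only 7 remains.
row 2, column 6 = 1: row 2 has {3,6}; col 6 has {2,3,4,5,6,7,8,9}; box has {3,4,5,8} → only 1 remains.
row 5, column 5 = 8: in row 5, 8 can only go here (every other open cell in that row sees an 8).
row 6, column 9 = 7: in row 6, 7 can only go here (every other open cell in that row sees a 7).
row 1, column 8 = 7: in row 1, 7 can only go here (every other open cell in that row sees a 7).
row 2, column 4 = 7: in row 2, 7 can only go here (every other open cell in that row sees a 7).
row 7, column 4 = 1: in row 7, 1 can only go here (every other open cell in that row sees a 1).
row 8, column 5 = 3: in column 5, 3 can only go here (every other open cell in that column sees a 3).
row 8, column 4 = 5: row 8 has {1,2,3,4,6,7,8,9}; col 4 has {1,2,4,7,8}; box has {1,2,3,4,6,7,8,9} → only 5 remains.
row 6, column 5 = 5: in column 5, 5 can only go here (every other open cell in that column sees a 5).
row 6, column 7 = 8: row 6 has {1,2,3,5,7}; col 7 has {1,2,3,4,6,7,9}; box has {1,2,3,7,9} → only 8 remains.
row 4, column 7 = 5: row 4 has {1,7}; col 7 has {1,2,3,4,6,7,8,9}; box has {1,2,3,7,8,9} → only 5 remains.
row 4, column 2 = 8: in row 4, 8 can only go here (every other open cell in that row sees an 8).
row 4, column 3 = 2: in row 4, 2 can only go here (every other open cell in that row sees a 2).
row 4, column 4 = 3: in row 4, 3 can only go here (every other open cell in that row sees a 3).
row 5, column 4 = 6: row 5 has {1,2,4,7,8,9}; col 4 has {1,2,3,4,5,7,8}; box has {1,2,3,4,5,7,8} → only 6 remains.
row 6, column 4 = 9: row 6 has {1,2,3,5,7,8}; col 4 has {1,2,3,4,5,6,7,8}; box has {1,2,3,4,5,6,7,8} → only 9 remains.
row 5, column 1 = 5: row 5 has {1,2,4,6,7,8,9}; col 1 has {1,2,3,4,7,8}; box has {1,2,7,8} → only 5 remains.
row 5, column 3 = 3: row 5 has {1,2,4,5,6,7,8,9}; col 3 has {1,2,7,8,9}; box has {1,2,5,7,8} → only 3 remains.
row 6, column 2 = 4: row 6 has {1,2,3,5,7,8,9}; col 2 has {1,3,5,6,7,8}; box has {1,2,3,5,7,8} → only 4 remains.
row 6, column 3 = 6: row 6 has {1,2,3,4,5,7,8,9}; col 3 has {1,2,3,7,8,9}; box has {1,2,3,4,5,7,8} → only 6 remains.
row 3, column 3 = 4: row 3 has {1,3,5,7,8}; col 3 has {1,2,3,6,7,8,9}; box has {1,3,7,8} → only 4 remains.
row 3, column 8 = 9: row 3 has {1,3,4,5,7,8}; col 8 has {1,2,3,7}; box has {1,2,3,6,7} → only 9 remains.
row 4, column 1 = 9: row 4 has {1,2,3,5,7,8}; col 1 has {1,2,3,4,5,7,8}; box has {1,2,3,4,5,6,7,8} → only 9 remains.
row 9, column 8 = 8: row 9 has {1,2,3,4,5,6,7}; col 8 has {1,2,3,7,9}; box has {1,2,3,4,7} → only 8 remains.
row 9, column 9 = 9: row 9 has {1,2,3,4,5,6,7,8}; col 9 has {1,2,3,7}; box has {1,2,3,4,7,8} → only 9 remains.
row 1, column 1 = 6: row 1 has {1,2,3,4,7,8}; col 1 has {1,2,3,4,5,7,8,9}; box has {1,3,4,7,8} → only 6 remains.
row 1, column 5 = 9: row 1 has {1,2,3,4,6,7,8}; col 5 has {1,3,4,5,7,8}; box has {1,3,4,5,7,8} → only 9 remains.
row 1, column 9 = 5: row 1 has {1,2,3,4,6,7,8,9}; col 9 has {1,2,3,7,9}; box has {1,2,3,6,7,9} → only 5 remains.
row 2, column 3 = 5: row 2 has {1,3,6,7}; col 3 has {1,2,3,4,6,7,8,9}; box has {1,3,4,6,7,8} → only 5 remains.
row 2, column 5 = 2: row 2 has {1,3,5,6,7}; col 5 has {1,3,4,5,7,8,9}; box has {1,3,4,5,7,8,9} → only 2 remains.
row 2, column 8 = 4: row 2 has {1,2,3,5,6,7}; col 8 has {1,2,3,7,8,9}; box has {1,2,3,5,6,7,9} → only 4 remains.
row 2, column 9 = 8: row 2 has {1,2,3,4,5,6,7}; col 9 has {1,2,3,5,7,9}; box has {1,2,3,4,5,6,7,9} → only 8 remains.
row 3, column 2 = 2: row 3 has {1,3,4,5,7,8,9}; col 2 has {1,3,4,5,6,7,8}; box has {1,3,4,5,6,7,8} → only 2 remains.
row 3, column 5 = 6: row 3 has {1,2,3,4,5,7,8,9}; col 5 has {1,2,3,4,5,7,8,9}; box has {1,2,3,4,5,7,8,9} → only 6 remains.
row 4, column 8 = 6: row 4 has {1,2,3,5,7,8,9}; col 8 has {1,2,3,4,7,8,9}; box has {1,2,3,5,7,8,9} → only 6 remains.

6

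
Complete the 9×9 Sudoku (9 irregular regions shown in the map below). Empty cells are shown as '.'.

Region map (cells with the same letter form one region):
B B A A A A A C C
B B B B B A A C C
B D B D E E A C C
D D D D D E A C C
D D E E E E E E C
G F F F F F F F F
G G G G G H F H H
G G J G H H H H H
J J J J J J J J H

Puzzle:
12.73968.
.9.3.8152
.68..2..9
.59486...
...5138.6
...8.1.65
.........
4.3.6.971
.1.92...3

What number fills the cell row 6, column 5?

row 1, column 9 = 4: row 1 has {1,2,3,6,7,8,9}; col 9 has {1,2,3,5,6,9}; region has {2,5,6,8,9} → only 4 remains.
row 3, column 4 = 1: row 3 has {2,6,8,9}; col 4 has {3,4,5,7,8,9}; region has {4,5,6,8,9} → only 1 remains.
row 3, column 8 = 3: row 3 has {1,2,6,8,9}; col 8 has {5,6,7,8}; region has {2,4,5,6,8,9} → only 3 remains.
row 4, column 7 = 2: row 4 has {4,5,6,8,9}; col 7 has {1,6,8,9}; region has {1,3,6,7,8,9} → only 2 remains.
row 4, column 8 = 1: row 4 has {2,4,5,6,8,9}; col 8 has {3,5,6,7,8}; region has {2,3,4,5,6,8,9} → only 1 remains.
row 4, column 9 = 7: row 4 has {1,2,4,5,6,8,9}; col 9 has {1,2,3,4,5,6,9}; region has {1,2,3,4,5,6,8,9} → only 7 remains.
row 5, column 2 = 7: row 5 has {1,3,5,6,8}; col 2 has {1,2,5,6,9}; region has {1,4,5,6,8,9} → only 7 remains.
row 5, column 3 = 4: row 5 has {1,3,5,6,7,8}; col 3 has {3,8,9}; region has {1,2,3,5,6,8} → only 4 remains.
row 5, column 8 = 9: row 5 has {1,3,4,5,6,7,8}; col 8 has {1,3,5,6,7,8}; region has {1,2,3,4,5,6,8} → only 9 remains.
row 7, column 9 = 8: row 7 has {}; col 9 has {1,2,3,4,5,6,7,9}; region has {1,3,6,7,9} → only 8 remains.
row 8, column 2 = 8: row 8 has {1,3,4,6,7,9}; col 2 has {1,2,5,6,7,9}; region has {4} → only 8 remains.
row 8, column 4 = 2: row 8 has {1,3,4,6,7,8,9}; col 4 has {1,3,4,5,7,8,9}; region has {4,8} → only 2 remains.
row 8, column 6 = 5: row 8 has {1,2,3,4,6,7,8,9}; col 6 has {1,2,3,6,8,9}; region has {1,3,6,7,8,9} → only 5 remains.
row 9, column 8 = 4: row 9 has {1,2,3,9}; col 8 has {1,3,5,6,7,8,9}; region has {1,2,3,9} → only 4 remains.
row 1, column 3 = 5: row 1 has {1,2,3,4,6,7,8,9}; col 3 has {3,4,8,9}; region has {1,2,3,6,7,8,9} → only 5 remains.
row 3, column 5 = 7: row 3 has {1,2,3,6,8,9}; col 5 has {1,2,3,6,8}; region has {1,2,3,4,5,6,8,9} → only 7 remains.
row 3, column 7 = 4: row 3 has {1,2,3,6,7,8,9}; col 7 has {1,2,6,8,9}; region has {1,2,3,5,6,7,8,9} → only 4 remains.
row 4, column 1 = 3: row 4 has {1,2,4,5,6,7,8,9}; col 1 has {1,4}; region has {1,4,5,6,7,8,9} → only 3 remains.
row 5, column 1 = 2: row 5 has {1,3,4,5,6,7,8,9}; col 1 has {1,3,4}; region has {1,3,4,5,6,7,8,9} → only 2 remains.
row 7, column 2 = 3: row 7 has {8}; col 2 has {1,2,5,6,7,8,9}; region has {2,4,8} → only 3 remains.
row 7, column 4 = 6: row 7 has {3,8}; col 4 has {1,2,3,4,5,7,8,9}; region has {2,3,4,8} → only 6 remains.
row 7, column 6 = 4: row 7 has {3,6,8}; col 6 has {1,2,3,5,6,8,9}; region has {1,3,5,6,7,8,9} → only 4 remains.
row 7, column 7 = 7: row 7 has {3,4,6,8}; col 7 has {1,2,4,6,8,9}; region has {1,5,6,8} → only 7 remains.
row 7, column 8 = 2: row 7 has {3,4,6,7,8}; col 8 has {1,3,4,5,6,7,8,9}; region has {1,3,4,5,6,7,8,9} → only 2 remains.
row 9, column 6 = 7: row 9 has {1,2,3,4,9}; col 6 has {1,2,3,4,5,6,8,9}; region has {1,2,3,4,9} → only 7 remains.
row 9, column 7 = 5: row 9 has {1,2,3,4,7,9}; col 7 has {1,2,4,6,7,8,9}; region has {1,2,3,4,7,9} → only 5 remains.
row 2, column 5 = 4: row 2 has {1,2,3,5,8,9}; col 5 has {1,2,3,6,7,8}; region has {1,2,3,8,9} → only 4 remains.
row 3, column 1 = 5: row 3 has {1,2,3,4,6,7,8,9}; col 1 has {1,2,3,4}; region has {1,2,3,4,8,9} → only 5 remains.
row 6, column 2 = 4: row 6 has {1,5,6,8}; col 2 has {1,2,3,5,6,7,8,9}; region has {1,5,6,7,8} → only 4 remains.
row 6, column 3 = 2: row 6 has {1,4,5,6,8}; col 3 has {3,4,5,8,9}; region has {1,4,5,6,7,8} → only 2 remains.
row 6, column 5 = 9: row 6 has {1,2,4,5,6,8}; col 5 has {1,2,3,4,6,7,8}; region has {1,2,4,5,6,7,8} → only 9 remains.

9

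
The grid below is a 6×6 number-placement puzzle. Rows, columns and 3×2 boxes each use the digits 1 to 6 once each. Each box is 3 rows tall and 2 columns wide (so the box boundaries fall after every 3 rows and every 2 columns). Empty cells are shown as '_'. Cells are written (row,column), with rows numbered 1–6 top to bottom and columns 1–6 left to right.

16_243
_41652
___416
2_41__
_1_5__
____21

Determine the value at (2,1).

(1,3) = 5: row 1 has {1,2,3,4,6}; col 3 has {1,4}; box has {1,2,4,6} → only 5 remains.
(2,1) = 3: row 2 has {1,2,4,5,6}; col 1 has {1,2}; box has {1,4,6} → only 3 remains.

3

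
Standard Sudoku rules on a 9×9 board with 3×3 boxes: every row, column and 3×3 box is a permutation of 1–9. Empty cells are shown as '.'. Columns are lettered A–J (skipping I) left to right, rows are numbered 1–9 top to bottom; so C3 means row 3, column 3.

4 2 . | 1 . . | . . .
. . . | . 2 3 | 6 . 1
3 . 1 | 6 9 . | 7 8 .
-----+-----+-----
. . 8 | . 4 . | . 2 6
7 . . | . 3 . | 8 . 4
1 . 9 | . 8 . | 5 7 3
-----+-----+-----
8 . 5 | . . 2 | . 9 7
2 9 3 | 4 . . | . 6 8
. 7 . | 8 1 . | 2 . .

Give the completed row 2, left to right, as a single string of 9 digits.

C2 = 7: row 2 has {1,2,3,6}; col 3 has {1,3,5,8,9}; box has {1,2,3,4} → only 7 remains.
D2 = 5: row 2 has {1,2,3,6,7}; col 4 has {1,4,6,8}; box has {1,2,3,6,9} → only 5 remains.
H2 = 4: row 2 has {1,2,3,5,6,7}; col 8 has {2,6,7,8,9}; box has {1,6,7,8} → only 4 remains.
B3 = 5: row 3 has {1,3,6,7,8,9}; col 2 has {2,7,9}; box has {1,2,3,4,7} → only 5 remains.
F3 = 4: row 3 has {1,3,5,6,7,8,9}; col 6 has {2,3}; box has {1,2,3,5,6,9} → only 4 remains.
J3 = 2: row 3 has {1,3,4,5,6,7,8,9}; col 9 has {1,3,4,6,7,8}; box has {1,4,6,7,8} → only 2 remains.
A4 = 5: row 4 has {2,4,6,8}; col 1 has {1,2,3,4,7,8}; box has {1,7,8,9} → only 5 remains.
B4 = 3: row 4 has {2,4,5,6,8}; col 2 has {2,5,7,9}; box has {1,5,7,8,9} → only 3 remains.
B5 = 6: row 5 has {3,4,7,8}; col 2 has {2,3,5,7,9}; box has {1,3,5,7,8,9} → only 6 remains.
C5 = 2: row 5 has {3,4,6,7,8}; col 3 has {1,3,5,7,8,9}; box has {1,3,5,6,7,8,9} → only 2 remains.
D5 = 9: row 5 has {2,3,4,6,7,8}; col 4 has {1,4,5,6,8}; box has {3,4,8} → only 9 remains.
H5 = 1: row 5 has {2,3,4,6,7,8,9}; col 8 has {2,4,6,7,8,9}; box has {2,3,4,5,6,7,8} → only 1 remains.
B6 = 4: row 6 has {1,3,5,7,8,9}; col 2 has {2,3,5,6,7,9}; box has {1,2,3,5,6,7,8,9} → only 4 remains.
D6 = 2: row 6 has {1,3,4,5,7,8,9}; col 4 has {1,4,5,6,8,9}; box has {3,4,8,9} → only 2 remains.
F6 = 6: row 6 has {1,2,3,4,5,7,8,9}; col 6 has {2,3,4}; box has {2,3,4,8,9} → only 6 remains.
B7 = 1: row 7 has {2,5,7,8,9}; col 2 has {2,3,4,5,6,7,9}; box has {2,3,5,7,8,9} → only 1 remains.
D7 = 3: row 7 has {1,2,5,7,8,9}; col 4 has {1,2,4,5,6,8,9}; box has {1,2,4,8} → only 3 remains.
E7 = 6: row 7 has {1,2,3,5,7,8,9}; col 5 has {1,2,3,4,8,9}; box has {1,2,3,4,8} → only 6 remains.
G7 = 4: row 7 has {1,2,3,5,6,7,8,9}; col 7 has {2,5,6,7,8}; box has {2,6,7,8,9} → only 4 remains.
G8 = 1: row 8 has {2,3,4,6,8,9}; col 7 has {2,4,5,6,7,8}; box has {2,4,6,7,8,9} → only 1 remains.
A9 = 6: row 9 has {1,2,7,8}; col 1 has {1,2,3,4,5,7,8}; box has {1,2,3,5,7,8,9} → only 6 remains.
C9 = 4: row 9 has {1,2,6,7,8}; col 3 has {1,2,3,5,7,8,9}; box has {1,2,3,5,6,7,8,9} → only 4 remains.
J9 = 5: row 9 has {1,2,4,6,7,8}; col 9 has {1,2,3,4,6,7,8}; box has {1,2,4,6,7,8,9} → only 5 remains.
C1 = 6: row 1 has {1,2,4}; col 3 has {1,2,3,4,5,7,8,9}; box has {1,2,3,4,5,7} → only 6 remains.
E1 = 7: row 1 has {1,2,4,6}; col 5 has {1,2,3,4,6,8,9}; box has {1,2,3,4,5,6,9} → only 7 remains.
F1 = 8: row 1 has {1,2,4,6,7}; col 6 has {2,3,4,6}; box has {1,2,3,4,5,6,7,9} → only 8 remains.
J1 = 9: row 1 has {1,2,4,6,7,8}; col 9 has {1,2,3,4,5,6,7,8}; box has {1,2,4,6,7,8} → only 9 remains.
A2 = 9: row 2 has {1,2,3,4,5,6,7}; col 1 has {1,2,3,4,5,6,7,8}; box has {1,2,3,4,5,6,7} → only 9 remains.
B2 = 8: row 2 has {1,2,3,4,5,6,7,9}; col 2 has {1,2,3,4,5,6,7,9}; box has {1,2,3,4,5,6,7,9} → only 8 remains.

987523641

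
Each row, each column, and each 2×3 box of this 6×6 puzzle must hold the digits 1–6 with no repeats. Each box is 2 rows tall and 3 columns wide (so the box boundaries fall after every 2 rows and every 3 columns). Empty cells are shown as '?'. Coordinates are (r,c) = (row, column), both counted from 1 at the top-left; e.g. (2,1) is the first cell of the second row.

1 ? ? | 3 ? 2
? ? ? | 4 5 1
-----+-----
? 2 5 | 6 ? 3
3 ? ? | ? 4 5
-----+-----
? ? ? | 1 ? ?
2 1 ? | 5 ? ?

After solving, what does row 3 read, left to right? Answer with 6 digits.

(1,5) = 6 (sole candidate).
(2,1) = 6 (sole candidate).
(2,2) = 3 (sole candidate).
(2,3) = 2 (sole candidate).
(3,1) = 4: row 3 has {2,3,5,6}; col 1 has {1,2,3,6}; box has {2,3,5} → only 4 remains.
(3,5) = 1: row 3 has {2,3,4,5,6}; col 5 has {4,5,6}; box has {3,4,5,6} → only 1 remains.

425613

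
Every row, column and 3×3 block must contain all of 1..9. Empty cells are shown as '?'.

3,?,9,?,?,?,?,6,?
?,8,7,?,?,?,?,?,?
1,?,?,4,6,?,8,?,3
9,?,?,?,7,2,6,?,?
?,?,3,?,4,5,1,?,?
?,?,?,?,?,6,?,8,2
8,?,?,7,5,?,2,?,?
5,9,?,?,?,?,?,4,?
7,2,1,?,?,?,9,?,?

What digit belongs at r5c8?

7

r3c2 = 5: row 3 has {1,3,4,6,8}; col 2 has {2,8,9}; box has {1,3,7,8,9} → only 5 remains.
r3c3 = 2: row 3 has {1,3,4,5,6,8}; col 3 has {1,3,7,9}; box has {1,3,5,7,8,9} → only 2 remains.
r6c1 = 4: row 6 has {2,6,8}; col 1 has {1,3,5,7,8,9}; box has {3,9} → only 4 remains.
r6c3 = 5: row 6 has {2,4,6,8}; col 3 has {1,2,3,7,9}; box has {3,4,9} → only 5 remains.
r8c3 = 6: row 8 has {4,5,9}; col 3 has {1,2,3,5,7,9}; box has {1,2,5,7,8,9} → only 6 remains.
r1c2 = 4: row 1 has {3,6,9}; col 2 has {2,5,8,9}; box has {1,2,3,5,7,8,9} → only 4 remains.
r2c1 = 6: row 2 has {7,8}; col 1 has {1,3,4,5,7,8,9}; box has {1,2,3,4,5,7,8,9} → only 6 remains.
r4c2 = 1: row 4 has {2,6,7,9}; col 2 has {2,4,5,8,9}; box has {3,4,5,9} → only 1 remains.
r4c3 = 8: row 4 has {1,2,6,7,9}; col 3 has {1,2,3,5,6,7,9}; box has {1,3,4,5,9} → only 8 remains.
r4c4 = 3: row 4 has {1,2,6,7,8,9}; col 4 has {4,7}; box has {2,4,5,6,7} → only 3 remains.
r4c8 = 5: row 4 has {1,2,3,6,7,8,9}; col 8 has {4,6,8}; box has {1,2,6,8} → only 5 remains.
r4c9 = 4: row 4 has {1,2,3,5,6,7,8,9}; col 9 has {2,3}; box has {1,2,5,6,8} → only 4 remains.
r5c1 = 2: row 5 has {1,3,4,5}; col 1 has {1,3,4,5,6,7,8,9}; box has {1,3,4,5,8,9} → only 2 remains.
r6c2 = 7: row 6 has {2,4,5,6,8}; col 2 has {1,2,4,5,8,9}; box has {1,2,3,4,5,8,9} → only 7 remains.
r6c7 = 3: row 6 has {2,4,5,6,7,8}; col 7 has {1,2,6,8,9}; box has {1,2,4,5,6,8} → only 3 remains.
r7c2 = 3: row 7 has {2,5,7,8}; col 2 has {1,2,4,5,7,8,9}; box has {1,2,5,6,7,8,9} → only 3 remains.
r7c3 = 4: row 7 has {2,3,5,7,8}; col 3 has {1,2,3,5,6,7,8,9}; box has {1,2,3,5,6,7,8,9} → only 4 remains.
r7c8 = 1: row 7 has {2,3,4,5,7,8}; col 8 has {4,5,6,8}; box has {2,4,9} → only 1 remains.
r7c9 = 6: row 7 has {1,2,3,4,5,7,8}; col 9 has {2,3,4}; box has {1,2,4,9} → only 6 remains.
r8c7 = 7: row 8 has {4,5,6,9}; col 7 has {1,2,3,6,8,9}; box has {1,2,4,6,9} → only 7 remains.
r8c9 = 8: row 8 has {4,5,6,7,9}; col 9 has {2,3,4,6}; box has {1,2,4,6,7,9} → only 8 remains.
r9c8 = 3: row 9 has {1,2,7,9}; col 8 has {1,4,5,6,8}; box has {1,2,4,6,7,8,9} → only 3 remains.
r9c9 = 5: row 9 has {1,2,3,7,9}; col 9 has {2,3,4,6,8}; box has {1,2,3,4,6,7,8,9} → only 5 remains.
r1c7 = 5: row 1 has {3,4,6,9}; col 7 has {1,2,3,6,7,8,9}; box has {3,6,8} → only 5 remains.
r2c7 = 4: row 2 has {6,7,8}; col 7 has {1,2,3,5,6,7,8,9}; box has {3,5,6,8} → only 4 remains.
r5c2 = 6: row 5 has {1,2,3,4,5}; col 2 has {1,2,3,4,5,7,8,9}; box has {1,2,3,4,5,7,8,9} → only 6 remains.
r7c6 = 9: row 7 has {1,2,3,4,5,6,7,8}; col 6 has {2,5,6}; box has {5,7} → only 9 remains.
r9c5 = 8: row 9 has {1,2,3,5,7,9}; col 5 has {4,5,6,7}; box has {5,7,9} → only 8 remains.
r9c6 = 4: row 9 has {1,2,3,5,7,8,9}; col 6 has {2,5,6,9}; box has {5,7,8,9} → only 4 remains.
r3c6 = 7: row 3 has {1,2,3,4,5,6,8}; col 6 has {2,4,5,6,9}; box has {4,6} → only 7 remains.
r3c8 = 9: row 3 has {1,2,3,4,5,6,7,8}; col 8 has {1,3,4,5,6,8}; box has {3,4,5,6,8} → only 9 remains.
r5c8 = 7: row 5 has {1,2,3,4,5,6}; col 8 has {1,3,4,5,6,8,9}; box has {1,2,3,4,5,6,8} → only 7 remains.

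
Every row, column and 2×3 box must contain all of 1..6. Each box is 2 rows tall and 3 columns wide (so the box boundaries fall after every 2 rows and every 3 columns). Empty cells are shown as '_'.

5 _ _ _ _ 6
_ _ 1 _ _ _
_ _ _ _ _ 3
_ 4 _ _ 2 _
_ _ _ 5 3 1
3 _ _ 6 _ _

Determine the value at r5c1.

r4c4 = 1 (sole candidate).
r4c6 = 5 (sole candidate).
r6c5 = 4 (sole candidate).
r6c6 = 2 (sole candidate).
r1c5 = 1 (sole candidate).
r2c5 = 5 (sole candidate).
r2c6 = 4 (sole candidate).
r3c4 = 4 (sole candidate).
r3c5 = 6 (sole candidate).
r4c1 = 6 (sole candidate).
r4c3 = 3 (sole candidate).
r6c3 = 5 (sole candidate).
r2c1 = 2 (sole candidate).
r2c4 = 3 (sole candidate).
r3c1 = 1 (sole candidate).
r3c3 = 2 (sole candidate).
r5c1 = 4: row 5 has {1,3,5}; col 1 has {1,2,3,5,6}; box has {3,5} → only 4 remains.

4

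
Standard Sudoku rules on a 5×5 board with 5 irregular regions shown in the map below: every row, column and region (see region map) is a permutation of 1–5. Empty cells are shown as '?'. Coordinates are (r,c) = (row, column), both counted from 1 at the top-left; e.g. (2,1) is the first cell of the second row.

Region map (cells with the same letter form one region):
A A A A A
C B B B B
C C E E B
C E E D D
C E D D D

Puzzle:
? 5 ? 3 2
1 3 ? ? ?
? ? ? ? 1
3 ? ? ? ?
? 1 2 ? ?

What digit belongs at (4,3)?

(1,1) = 4: row 1 has {2,3,5}; col 1 has {1,3}; region has {2,3,5} → only 4 remains.
(1,3) = 1: row 1 has {2,3,4,5}; col 3 has {2}; region has {2,3,4,5} → only 1 remains.
(5,1) = 5: row 5 has {1,2}; col 1 has {1,3,4}; region has {1,3} → only 5 remains.
(5,4) = 4: row 5 has {1,2,5}; col 4 has {3}; region has {2} → only 4 remains.
(5,5) = 3: row 5 has {1,2,4,5}; col 5 has {1,2}; region has {2,4} → only 3 remains.
(3,1) = 2: row 3 has {1}; col 1 has {1,3,4,5}; region has {1,3,5} → only 2 remains.
(3,2) = 4: row 3 has {1,2}; col 2 has {1,3,5}; region has {1,2,3,5} → only 4 remains.
(3,4) = 5: row 3 has {1,2,4}; col 4 has {3,4}; region has {1} → only 5 remains.
(4,2) = 2: row 4 has {3}; col 2 has {1,3,4,5}; region has {1,5} → only 2 remains.
(4,3) = 4: row 4 has {2,3}; col 3 has {1,2}; region has {1,2,5} → only 4 remains.

4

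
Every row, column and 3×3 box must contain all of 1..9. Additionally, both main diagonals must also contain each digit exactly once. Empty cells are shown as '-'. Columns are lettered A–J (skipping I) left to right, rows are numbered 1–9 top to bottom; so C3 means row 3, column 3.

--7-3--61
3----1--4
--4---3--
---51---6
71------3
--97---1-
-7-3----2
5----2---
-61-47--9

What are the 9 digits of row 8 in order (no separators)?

C7 = 8 (sole candidate).
C8 = 3: row 8 has {2,5}; col 3 has {1,4,7,8,9}; box has {1,5,6,7,8} → only 3 remains.
A9 = 2 (sole candidate).
D9 = 8 (sole candidate).
G9 = 5 (sole candidate).
H9 = 3 (sole candidate).
A1 = 8 (sole candidate).
B2 = 2 (sole candidate).
A4 = 4 (sole candidate).
C4 = 2 (sole candidate).
F4 = 9 (sole candidate).
E5 = 6 (sole candidate).
A6 = 6 (sole candidate).
F6 = 3 (sole candidate).
A7 = 9 (sole candidate).
E7 = 5 (sole candidate).
F7 = 6 (sole candidate).
G7 = 1 (sole candidate).
H7 = 4 (sole candidate).
B8 = 4: row 8 has {2,3,5}; col 2 has {1,2,6,7}; box has {1,2,3,5,6,7,8,9}; anti-diagonal has {1,2,3,6,7,8,9} → only 4 remains.
E8 = 9: row 8 has {2,3,4,5}; col 5 has {1,3,4,5,6}; box has {2,3,4,5,6,7,8} → only 9 remains.
H8 = 7: row 8 has {2,3,4,5,9}; col 8 has {1,3,4,6}; box has {1,2,3,4,5,9}; main diagonal has {1,2,3,4,5,6,8,9} → only 7 remains.
J8 = 8: row 8 has {2,3,4,5,7,9}; col 9 has {1,2,3,4,6,9}; box has {1,2,3,4,5,7,9} → only 8 remains.
H2 = 5 (sole candidate).
A3 = 1 (sole candidate).
J3 = 7 (sole candidate).
H4 = 8 (sole candidate).
C5 = 5 (sole candidate).
B6 = 8 (sole candidate).
E6 = 2 (sole candidate).
G6 = 4 (sole candidate).
J6 = 5 (sole candidate).
D8 = 1: row 8 has {2,3,4,5,7,8,9}; col 4 has {3,5,7,8}; box has {2,3,4,5,6,7,8,9} → only 1 remains.
G8 = 6: row 8 has {1,2,3,4,5,7,8,9}; col 7 has {1,3,4,5}; box has {1,2,3,4,5,7,8,9} → only 6 remains.

543192678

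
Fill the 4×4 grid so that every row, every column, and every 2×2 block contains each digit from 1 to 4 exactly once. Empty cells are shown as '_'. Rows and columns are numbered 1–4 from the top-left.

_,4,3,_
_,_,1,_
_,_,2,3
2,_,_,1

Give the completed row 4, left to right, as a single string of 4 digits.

2341

row 1, column 1 = 1 (sole candidate).
row 1, column 4 = 2 (sole candidate).
row 2, column 1 = 3 (sole candidate).
row 2, column 2 = 2 (sole candidate).
row 2, column 4 = 4 (sole candidate).
row 3, column 1 = 4 (sole candidate).
row 3, column 2 = 1 (sole candidate).
row 4, column 2 = 3: row 4 has {1,2}; col 2 has {1,2,4}; box has {1,2,4} → only 3 remains.
row 4, column 3 = 4: row 4 has {1,2,3}; col 3 has {1,2,3}; box has {1,2,3} → only 4 remains.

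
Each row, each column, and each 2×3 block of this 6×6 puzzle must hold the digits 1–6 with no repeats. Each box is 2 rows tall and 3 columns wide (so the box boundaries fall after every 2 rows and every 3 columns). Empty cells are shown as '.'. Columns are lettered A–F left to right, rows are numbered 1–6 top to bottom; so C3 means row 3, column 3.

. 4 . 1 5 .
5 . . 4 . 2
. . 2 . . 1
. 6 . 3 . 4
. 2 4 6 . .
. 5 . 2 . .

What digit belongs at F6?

3

B3 = 3: row 3 has {1,2}; col 2 has {2,4,5,6}; box has {2,6} → only 3 remains.
D3 = 5: row 3 has {1,2,3}; col 4 has {1,2,3,4,6}; box has {1,3,4} → only 5 remains.
E3 = 6: row 3 has {1,2,3,5}; col 5 has {5}; box has {1,3,4,5} → only 6 remains.
A4 = 1: row 4 has {3,4,6}; col 1 has {5}; box has {2,3,6} → only 1 remains.
C4 = 5: row 4 has {1,3,4,6}; col 3 has {2,4}; box has {1,2,3,6} → only 5 remains.
E4 = 2: row 4 has {1,3,4,5,6}; col 5 has {5,6}; box has {1,3,4,5,6} → only 2 remains.
A5 = 3: row 5 has {2,4,6}; col 1 has {1,5}; box has {2,4,5} → only 3 remains.
E5 = 1: row 5 has {2,3,4,6}; col 5 has {2,5,6}; box has {2,6} → only 1 remains.
F5 = 5: row 5 has {1,2,3,4,6}; col 6 has {1,2,4}; box has {1,2,6} → only 5 remains.
A6 = 6: row 6 has {2,5}; col 1 has {1,3,5}; box has {2,3,4,5} → only 6 remains.
C6 = 1: row 6 has {2,5,6}; col 3 has {2,4,5}; box has {2,3,4,5,6} → only 1 remains.
F6 = 3: row 6 has {1,2,5,6}; col 6 has {1,2,4,5}; box has {1,2,5,6} → only 3 remains.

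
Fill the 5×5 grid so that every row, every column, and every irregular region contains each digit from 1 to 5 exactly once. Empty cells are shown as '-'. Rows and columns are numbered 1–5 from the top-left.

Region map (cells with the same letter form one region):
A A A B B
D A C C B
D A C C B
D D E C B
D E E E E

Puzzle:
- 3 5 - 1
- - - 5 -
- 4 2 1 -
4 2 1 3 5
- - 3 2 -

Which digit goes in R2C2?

1

R1C1 = 2 (sole candidate).
R1C4 = 4 (sole candidate).
R2C2 = 1: row 2 has {5}; col 2 has {2,3,4}; region has {2,3,4,5} → only 1 remains.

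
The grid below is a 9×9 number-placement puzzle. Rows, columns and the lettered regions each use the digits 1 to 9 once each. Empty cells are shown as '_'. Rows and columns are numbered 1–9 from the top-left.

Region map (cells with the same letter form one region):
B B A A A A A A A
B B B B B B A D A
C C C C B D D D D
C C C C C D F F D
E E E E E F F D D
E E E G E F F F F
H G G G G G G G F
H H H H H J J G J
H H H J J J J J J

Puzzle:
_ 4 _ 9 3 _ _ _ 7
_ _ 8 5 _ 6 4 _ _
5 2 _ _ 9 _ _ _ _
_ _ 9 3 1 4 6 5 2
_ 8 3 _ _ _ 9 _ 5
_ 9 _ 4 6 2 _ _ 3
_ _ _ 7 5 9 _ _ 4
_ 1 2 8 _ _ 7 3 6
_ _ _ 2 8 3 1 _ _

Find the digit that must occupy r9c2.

r2c9 = 1 (sole candidate).
r3c4 = 6 (sole candidate).
r3c9 = 8 (sole candidate).
r4c2 = 7 (sole candidate).
r5c4 = 1 (sole candidate).
r5c6 = 7 (sole candidate).
r5c8 = 6 (sole candidate).
r6c1 = 7 (sole candidate).
r6c3 = 5 (sole candidate).
r6c7 = 8 (sole candidate).
r6c8 = 1 (sole candidate).
r7c2 = 6 (sole candidate).
r7c3 = 1 (sole candidate).
r7c7 = 2 (sole candidate).
r7c8 = 8 (sole candidate).
r8c5 = 4 (sole candidate).
r8c6 = 5 (sole candidate).
r9c2 = 5: row 9 has {1,2,3,8}; col 2 has {1,2,4,6,7,8,9}; region has {1,2,4,8} → only 5 remains.

5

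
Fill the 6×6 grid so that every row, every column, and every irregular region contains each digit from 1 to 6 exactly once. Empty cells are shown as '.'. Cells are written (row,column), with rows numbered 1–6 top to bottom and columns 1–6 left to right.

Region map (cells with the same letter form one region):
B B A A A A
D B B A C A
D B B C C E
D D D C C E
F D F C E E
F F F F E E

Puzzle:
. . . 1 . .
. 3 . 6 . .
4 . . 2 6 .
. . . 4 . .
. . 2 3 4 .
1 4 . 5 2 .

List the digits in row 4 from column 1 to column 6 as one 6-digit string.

326451

(5,1) = 6: row 5 has {2,3,4}; col 1 has {1,4}; region has {1,2,4,5} → only 6 remains.
(6,3) = 3: row 6 has {1,2,4,5}; col 3 has {2}; region has {1,2,4,5,6} → only 3 remains.
(6,6) = 6: row 6 has {1,2,3,4,5}; col 6 has {}; region has {2,4} → only 6 remains.
(1,2) = 6: in row 1, 6 can only go here (every other open cell in that row sees a 6).
(3,6) = 3: in row 3, 3 can only go here (every other open cell in that row sees a 3).
(1,5) = 3: in row 1, 3 can only go here (every other open cell in that row sees a 3).
(4,1) = 3: in row 4, 3 can only go here (every other open cell in that row sees a 3).
(4,3) = 6: in row 4, 6 can only go here (every other open cell in that row sees a 6).
(4,2) = 2: in row 4, 2 can only go here (every other open cell in that row sees a 2).
(2,1) = 5: row 2 has {3,6}; col 1 has {1,3,4,6}; region has {2,3,4,6} → only 5 remains.
(2,5) = 1: row 2 has {3,5,6}; col 5 has {2,3,4,6}; region has {2,3,4,6} → only 1 remains.
(4,5) = 5: row 4 has {2,3,4,6}; col 5 has {1,2,3,4,6}; region has {1,2,3,4,6} → only 5 remains.
(4,6) = 1: row 4 has {2,3,4,5,6}; col 6 has {3,6}; region has {2,3,4,6} → only 1 remains.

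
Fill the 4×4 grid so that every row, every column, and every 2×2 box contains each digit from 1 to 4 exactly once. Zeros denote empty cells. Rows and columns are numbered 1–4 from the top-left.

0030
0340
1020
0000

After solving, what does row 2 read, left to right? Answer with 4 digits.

r2c1 = 2: row 2 has {3,4}; col 1 has {1}; box has {3} → only 2 remains.
r2c4 = 1: row 2 has {2,3,4}; col 4 has {}; box has {3,4} → only 1 remains.

2341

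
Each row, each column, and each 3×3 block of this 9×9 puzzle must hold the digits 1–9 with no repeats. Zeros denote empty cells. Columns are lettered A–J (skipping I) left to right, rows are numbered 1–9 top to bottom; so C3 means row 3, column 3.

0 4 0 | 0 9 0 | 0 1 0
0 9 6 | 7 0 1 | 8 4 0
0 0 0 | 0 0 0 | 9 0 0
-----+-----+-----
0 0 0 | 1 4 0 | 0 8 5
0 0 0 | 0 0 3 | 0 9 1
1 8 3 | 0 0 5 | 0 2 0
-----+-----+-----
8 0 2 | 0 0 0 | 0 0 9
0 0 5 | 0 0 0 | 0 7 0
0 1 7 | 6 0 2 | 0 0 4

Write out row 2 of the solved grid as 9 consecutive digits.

C1 = 8: row 1 has {1,4,9}; col 3 has {2,3,5,6,7}; box has {4,6,9} → only 8 remains.
F1 = 6: row 1 has {1,4,8,9}; col 6 has {1,2,3,5}; box has {1,7,9} → only 6 remains.
C3 = 1: row 3 has {9}; col 3 has {2,3,5,6,7,8}; box has {4,6,8,9} → only 1 remains.
C4 = 9: row 4 has {1,4,5,8}; col 3 has {1,2,3,5,6,7,8}; box has {1,3,8} → only 9 remains.
F4 = 7: row 4 has {1,4,5,8,9}; col 6 has {1,2,3,5,6}; box has {1,3,4,5} → only 7 remains.
C5 = 4: row 5 has {1,3,9}; col 3 has {1,2,3,5,6,7,8,9}; box has {1,3,8,9} → only 4 remains.
D6 = 9: row 6 has {1,2,3,5,8}; col 4 has {1,6,7}; box has {1,3,4,5,7} → only 9 remains.
E6 = 6: row 6 has {1,2,3,5,8,9}; col 5 has {4,9}; box has {1,3,4,5,7,9} → only 6 remains.
J6 = 7: row 6 has {1,2,3,5,6,8,9}; col 9 has {1,4,5,9}; box has {1,2,5,8,9} → only 7 remains.
F7 = 4: row 7 has {2,8,9}; col 6 has {1,2,3,5,6,7}; box has {2,6} → only 4 remains.
F3 = 8: row 3 has {1,9}; col 6 has {1,2,3,4,5,6,7}; box has {1,6,7,9} → only 8 remains.
G5 = 6: row 5 has {1,3,4,9}; col 7 has {8,9}; box has {1,2,5,7,8,9} → only 6 remains.
G6 = 4: row 6 has {1,2,3,5,6,7,8,9}; col 7 has {6,8,9}; box has {1,2,5,6,7,8,9} → only 4 remains.
F8 = 9: row 8 has {5,7}; col 6 has {1,2,3,4,5,6,7,8}; box has {2,4,6} → only 9 remains.
G4 = 3: row 4 has {1,4,5,7,8,9}; col 7 has {4,6,8,9}; box has {1,2,4,5,6,7,8,9} → only 3 remains.
G9 = 5: row 9 has {1,2,4,6,7}; col 7 has {3,4,6,8,9}; box has {4,7,9} → only 5 remains.
H9 = 3: row 9 has {1,2,4,5,6,7}; col 8 has {1,2,4,7,8,9}; box has {4,5,7,9} → only 3 remains.
G7 = 1: row 7 has {2,4,8,9}; col 7 has {3,4,5,6,8,9}; box has {3,4,5,7,9} → only 1 remains.
H7 = 6: row 7 has {1,2,4,8,9}; col 8 has {1,2,3,4,7,8,9}; box has {1,3,4,5,7,9} → only 6 remains.
G8 = 2: row 8 has {5,7,9}; col 7 has {1,3,4,5,6,8,9}; box has {1,3,4,5,6,7,9} → only 2 remains.
J8 = 8: row 8 has {2,5,7,9}; col 9 has {1,4,5,7,9}; box has {1,2,3,4,5,6,7,9} → only 8 remains.
A9 = 9: row 9 has {1,2,3,4,5,6,7}; col 1 has {1,8}; box has {1,2,5,7,8} → only 9 remains.
E9 = 8: row 9 has {1,2,3,4,5,6,7,9}; col 5 has {4,6,9}; box has {2,4,6,9} → only 8 remains.
G1 = 7: row 1 has {1,4,6,8,9}; col 7 has {1,2,3,4,5,6,8,9}; box has {1,4,8,9} → only 7 remains.
H3 = 5: row 3 has {1,8,9}; col 8 has {1,2,3,4,6,7,8,9}; box has {1,4,7,8,9} → only 5 remains.
E5 = 2: row 5 has {1,3,4,6,9}; col 5 has {4,6,8,9}; box has {1,3,4,5,6,7,9} → only 2 remains.
B7 = 3: row 7 has {1,2,4,6,8,9}; col 2 has {1,4,8,9}; box has {1,2,5,7,8,9} → only 3 remains.
D7 = 5: row 7 has {1,2,3,4,6,8,9}; col 4 has {1,6,7,9}; box has {2,4,6,8,9} → only 5 remains.
E7 = 7: row 7 has {1,2,3,4,5,6,8,9}; col 5 has {2,4,6,8,9}; box has {2,4,5,6,8,9} → only 7 remains.
B8 = 6: row 8 has {2,5,7,8,9}; col 2 has {1,3,4,8,9}; box has {1,2,3,5,7,8,9} → only 6 remains.
D8 = 3: row 8 has {2,5,6,7,8,9}; col 4 has {1,5,6,7,9}; box has {2,4,5,6,7,8,9} → only 3 remains.
E8 = 1: row 8 has {2,3,5,6,7,8,9}; col 5 has {2,4,6,7,8,9}; box has {2,3,4,5,6,7,8,9} → only 1 remains.
D1 = 2: row 1 has {1,4,6,7,8,9}; col 4 has {1,3,5,6,7,9}; box has {1,6,7,8,9} → only 2 remains.
J1 = 3: row 1 has {1,2,4,6,7,8,9}; col 9 has {1,4,5,7,8,9}; box has {1,4,5,7,8,9} → only 3 remains.
J2 = 2: row 2 has {1,4,6,7,8,9}; col 9 has {1,3,4,5,7,8,9}; box has {1,3,4,5,7,8,9} → only 2 remains.
D3 = 4: row 3 has {1,5,8,9}; col 4 has {1,2,3,5,6,7,9}; box has {1,2,6,7,8,9} → only 4 remains.
E3 = 3: row 3 has {1,4,5,8,9}; col 5 has {1,2,4,6,7,8,9}; box has {1,2,4,6,7,8,9} → only 3 remains.
J3 = 6: row 3 has {1,3,4,5,8,9}; col 9 has {1,2,3,4,5,7,8,9}; box has {1,2,3,4,5,7,8,9} → only 6 remains.
B4 = 2: row 4 has {1,3,4,5,7,8,9}; col 2 has {1,3,4,6,8,9}; box has {1,3,4,8,9} → only 2 remains.
D5 = 8: row 5 has {1,2,3,4,6,9}; col 4 has {1,2,3,4,5,6,7,9}; box has {1,2,3,4,5,6,7,9} → only 8 remains.
A8 = 4: row 8 has {1,2,3,5,6,7,8,9}; col 1 has {1,8,9}; box has {1,2,3,5,6,7,8,9} → only 4 remains.
A1 = 5: row 1 has {1,2,3,4,6,7,8,9}; col 1 has {1,4,8,9}; box has {1,4,6,8,9} → only 5 remains.
A2 = 3: row 2 has {1,2,4,6,7,8,9}; col 1 has {1,4,5,8,9}; box has {1,4,5,6,8,9} → only 3 remains.
E2 = 5: row 2 has {1,2,3,4,6,7,8,9}; col 5 has {1,2,3,4,6,7,8,9}; box has {1,2,3,4,6,7,8,9} → only 5 remains.

396751842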